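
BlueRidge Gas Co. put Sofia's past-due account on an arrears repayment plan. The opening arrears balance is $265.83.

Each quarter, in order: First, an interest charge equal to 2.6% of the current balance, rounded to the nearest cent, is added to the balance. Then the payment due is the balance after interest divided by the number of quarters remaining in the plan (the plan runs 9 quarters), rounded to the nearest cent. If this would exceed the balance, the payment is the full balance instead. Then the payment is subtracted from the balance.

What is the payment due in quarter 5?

Quarter 1: opening $265.83; interest $6.91 → $272.74; payment $30.30; balance $242.44
Quarter 2: opening $242.44; interest $6.30 → $248.74; payment $31.09; balance $217.65
Quarter 3: opening $217.65; interest $5.66 → $223.31; payment $31.90; balance $191.41
Quarter 4: opening $191.41; interest $4.98 → $196.39; payment $32.73; balance $163.66
Quarter 5: opening $163.66; interest $4.26 → $167.92; payment $33.58; balance $134.34

$33.58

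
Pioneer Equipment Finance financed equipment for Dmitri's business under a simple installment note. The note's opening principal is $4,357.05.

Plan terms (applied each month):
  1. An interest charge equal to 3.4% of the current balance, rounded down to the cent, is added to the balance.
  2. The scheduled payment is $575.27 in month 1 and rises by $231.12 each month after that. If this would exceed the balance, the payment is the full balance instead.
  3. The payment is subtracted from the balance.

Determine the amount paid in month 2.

Month 1: opening $4,357.05; interest $148.13 → $4,505.18; payment $575.27; balance $3,929.91
Month 2: opening $3,929.91; interest $133.61 → $4,063.52; payment $806.39; balance $3,257.13

$806.39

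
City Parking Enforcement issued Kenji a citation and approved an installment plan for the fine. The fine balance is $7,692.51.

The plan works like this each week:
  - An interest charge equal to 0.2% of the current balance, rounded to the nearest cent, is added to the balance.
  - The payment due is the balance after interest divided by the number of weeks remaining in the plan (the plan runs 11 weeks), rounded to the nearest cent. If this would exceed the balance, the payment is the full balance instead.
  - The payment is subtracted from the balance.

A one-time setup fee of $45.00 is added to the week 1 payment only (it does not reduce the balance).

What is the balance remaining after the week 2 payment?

$6,319.07

Week 1: $7,692.51 +$15.39 interest = $7,707.90; pay $700.72 (+ $45.00 fee) → $7,007.18
Week 2: $7,007.18 +$14.01 interest = $7,021.19; pay $702.12 → $6,319.07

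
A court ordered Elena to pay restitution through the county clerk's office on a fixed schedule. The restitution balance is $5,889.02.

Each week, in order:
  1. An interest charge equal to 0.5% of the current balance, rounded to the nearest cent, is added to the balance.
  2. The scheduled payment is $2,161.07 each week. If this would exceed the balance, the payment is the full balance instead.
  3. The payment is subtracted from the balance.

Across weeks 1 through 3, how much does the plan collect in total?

$5,945.34

Week 1: opening $5,889.02; interest $29.45 → $5,918.47; payment $2,161.07; balance $3,757.40
Week 2: opening $3,757.40; interest $18.79 → $3,776.19; payment $2,161.07; balance $1,615.12
Week 3: opening $1,615.12; interest $8.08 → $1,623.20; payment $1,623.20; balance $0.00
Total paid: $5,945.34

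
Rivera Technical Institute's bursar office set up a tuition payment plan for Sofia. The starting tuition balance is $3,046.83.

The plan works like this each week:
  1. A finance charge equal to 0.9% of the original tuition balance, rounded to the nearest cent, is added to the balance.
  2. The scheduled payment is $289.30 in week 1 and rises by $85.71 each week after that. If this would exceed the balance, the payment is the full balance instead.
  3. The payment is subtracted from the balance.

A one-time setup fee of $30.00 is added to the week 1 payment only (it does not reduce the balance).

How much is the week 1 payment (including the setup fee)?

Week 1: $3,046.83 +$27.42 interest = $3,074.25; pay $289.30 (+ $30.00 fee) → $2,784.95

$319.30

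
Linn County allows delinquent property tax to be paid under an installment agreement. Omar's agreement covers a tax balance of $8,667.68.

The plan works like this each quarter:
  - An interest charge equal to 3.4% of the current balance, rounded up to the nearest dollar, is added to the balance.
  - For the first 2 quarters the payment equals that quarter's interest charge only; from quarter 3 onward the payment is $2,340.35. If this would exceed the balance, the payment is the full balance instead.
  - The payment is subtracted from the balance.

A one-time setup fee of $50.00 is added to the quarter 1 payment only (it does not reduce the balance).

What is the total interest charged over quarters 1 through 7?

Quarter 1: $8,667.68 +$295.00 interest = $8,962.68; pay $295.00 (+ $50.00 fee) → $8,667.68
Quarter 2: $8,667.68 +$295.00 interest = $8,962.68; pay $295.00 → $8,667.68
Quarter 3: $8,667.68 +$295.00 interest = $8,962.68; pay $2,340.35 → $6,622.33
Quarter 4: $6,622.33 +$226.00 interest = $6,848.33; pay $2,340.35 → $4,507.98
Quarter 5: $4,507.98 +$154.00 interest = $4,661.98; pay $2,340.35 → $2,321.63
Quarter 6: $2,321.63 +$79.00 interest = $2,400.63; pay $2,340.35 → $60.28
Quarter 7: $60.28 +$3.00 interest = $63.28; pay $63.28 → $0.00
Total interest: $295.00 + $295.00 + $295.00 + $226.00 + $154.00 + $79.00 + $3.00 = $1,347.00

$1,347.00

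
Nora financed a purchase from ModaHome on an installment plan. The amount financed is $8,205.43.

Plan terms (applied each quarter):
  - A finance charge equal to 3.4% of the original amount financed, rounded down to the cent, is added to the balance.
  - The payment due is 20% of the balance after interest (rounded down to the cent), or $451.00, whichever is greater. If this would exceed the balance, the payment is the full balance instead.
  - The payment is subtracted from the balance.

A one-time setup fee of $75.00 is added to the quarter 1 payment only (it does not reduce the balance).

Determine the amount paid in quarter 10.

$469.29

Quarter 1: opening $8,205.43; interest $278.98 → $8,484.41; payment $1,696.88 (+ $75.00 fee); balance $6,787.53
Quarter 2: opening $6,787.53; interest $278.98 → $7,066.51; payment $1,413.30; balance $5,653.21
Quarter 3: opening $5,653.21; interest $278.98 → $5,932.19; payment $1,186.43; balance $4,745.76
Quarter 4: opening $4,745.76; interest $278.98 → $5,024.74; payment $1,004.94; balance $4,019.80
Quarter 5: opening $4,019.80; interest $278.98 → $4,298.78; payment $859.75; balance $3,439.03
Quarter 6: opening $3,439.03; interest $278.98 → $3,718.01; payment $743.60; balance $2,974.41
Quarter 7: opening $2,974.41; interest $278.98 → $3,253.39; payment $650.67; balance $2,602.72
Quarter 8: opening $2,602.72; interest $278.98 → $2,881.70; payment $576.34; balance $2,305.36
Quarter 9: opening $2,305.36; interest $278.98 → $2,584.34; payment $516.86; balance $2,067.48
Quarter 10: opening $2,067.48; interest $278.98 → $2,346.46; payment $469.29; balance $1,877.17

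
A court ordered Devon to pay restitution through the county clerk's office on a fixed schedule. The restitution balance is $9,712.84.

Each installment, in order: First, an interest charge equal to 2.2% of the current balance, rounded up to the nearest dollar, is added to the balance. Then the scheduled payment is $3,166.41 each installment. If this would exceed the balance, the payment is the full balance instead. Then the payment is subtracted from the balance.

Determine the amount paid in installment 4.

Installment 1: $9,712.84 +$214.00 interest = $9,926.84; pay $3,166.41 → $6,760.43
Installment 2: $6,760.43 +$149.00 interest = $6,909.43; pay $3,166.41 → $3,743.02
Installment 3: $3,743.02 +$83.00 interest = $3,826.02; pay $3,166.41 → $659.61
Installment 4: $659.61 +$15.00 interest = $674.61; pay $674.61 → $0.00

$674.61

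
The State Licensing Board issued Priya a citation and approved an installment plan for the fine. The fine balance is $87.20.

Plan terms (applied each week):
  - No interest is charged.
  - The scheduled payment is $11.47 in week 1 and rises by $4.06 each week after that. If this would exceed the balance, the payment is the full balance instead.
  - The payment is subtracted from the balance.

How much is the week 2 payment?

Week 1: $87.20 − $11.47 → $75.73
Week 2: $75.73 − $15.53 → $60.20

$15.53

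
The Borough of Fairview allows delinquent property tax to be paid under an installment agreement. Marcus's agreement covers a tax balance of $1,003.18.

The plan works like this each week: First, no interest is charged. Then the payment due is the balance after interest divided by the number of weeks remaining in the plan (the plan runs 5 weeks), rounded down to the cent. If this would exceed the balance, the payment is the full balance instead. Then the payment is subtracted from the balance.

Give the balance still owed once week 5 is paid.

$0.00

Week 1: opening $1,003.18; payment $200.63; balance $802.55
Week 2: opening $802.55; payment $200.63; balance $601.92
Week 3: opening $601.92; payment $200.64; balance $401.28
Week 4: opening $401.28; payment $200.64; balance $200.64
Week 5: opening $200.64; payment $200.64; balance $0.00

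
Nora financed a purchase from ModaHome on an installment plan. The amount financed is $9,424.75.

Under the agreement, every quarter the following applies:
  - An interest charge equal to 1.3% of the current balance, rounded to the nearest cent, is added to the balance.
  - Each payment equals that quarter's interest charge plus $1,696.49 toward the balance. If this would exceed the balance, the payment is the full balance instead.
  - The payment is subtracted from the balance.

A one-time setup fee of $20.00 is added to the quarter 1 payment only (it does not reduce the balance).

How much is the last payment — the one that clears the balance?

$954.55

# | Opening | Interest | Payment | Fee | End bal
1 | $9,424.75 | $122.52 | $1,819.01 | $20.00 | $7,728.26
2 | $7,728.26 | $100.47 | $1,796.96 | — | $6,031.77
3 | $6,031.77 | $78.41 | $1,774.90 | — | $4,335.28
4 | $4,335.28 | $56.36 | $1,752.85 | — | $2,638.79
5 | $2,638.79 | $34.30 | $1,730.79 | — | $942.30
6 | $942.30 | $12.25 | $954.55 | — | $0.00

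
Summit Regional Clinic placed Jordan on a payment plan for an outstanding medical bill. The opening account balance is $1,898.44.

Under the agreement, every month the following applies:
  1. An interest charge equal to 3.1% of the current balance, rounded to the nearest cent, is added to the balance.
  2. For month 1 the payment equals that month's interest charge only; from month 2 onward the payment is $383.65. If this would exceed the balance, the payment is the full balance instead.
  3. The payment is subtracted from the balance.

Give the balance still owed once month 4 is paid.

$893.52

# | Opening | Interest | Payment | End bal
1 | $1,898.44 | $58.85 | $58.85 | $1,898.44
2 | $1,898.44 | $58.85 | $383.65 | $1,573.64
3 | $1,573.64 | $48.78 | $383.65 | $1,238.77
4 | $1,238.77 | $38.40 | $383.65 | $893.52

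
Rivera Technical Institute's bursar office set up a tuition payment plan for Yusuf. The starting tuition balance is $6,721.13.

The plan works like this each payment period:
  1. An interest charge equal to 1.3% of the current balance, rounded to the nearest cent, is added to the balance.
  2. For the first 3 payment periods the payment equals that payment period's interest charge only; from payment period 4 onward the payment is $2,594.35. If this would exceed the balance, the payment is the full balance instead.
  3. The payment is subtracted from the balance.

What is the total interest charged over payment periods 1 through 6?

Payment period 1: $6,721.13 +$87.37 interest = $6,808.50; pay $87.37 → $6,721.13
Payment period 2: $6,721.13 +$87.37 interest = $6,808.50; pay $87.37 → $6,721.13
Payment period 3: $6,721.13 +$87.37 interest = $6,808.50; pay $87.37 → $6,721.13
Payment period 4: $6,721.13 +$87.37 interest = $6,808.50; pay $2,594.35 → $4,214.15
Payment period 5: $4,214.15 +$54.78 interest = $4,268.93; pay $2,594.35 → $1,674.58
Payment period 6: $1,674.58 +$21.77 interest = $1,696.35; pay $1,696.35 → $0.00
Total interest: $87.37 + $87.37 + $87.37 + $87.37 + $54.78 + $21.77 = $426.03

$426.03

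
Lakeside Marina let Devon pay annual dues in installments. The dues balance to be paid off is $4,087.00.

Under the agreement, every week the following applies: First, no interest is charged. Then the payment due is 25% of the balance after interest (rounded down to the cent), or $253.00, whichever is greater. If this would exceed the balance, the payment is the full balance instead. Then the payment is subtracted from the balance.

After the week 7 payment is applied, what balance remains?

$463.87

# | Opening | Payment | End bal
1 | $4,087.00 | $1,021.75 | $3,065.25
2 | $3,065.25 | $766.31 | $2,298.94
3 | $2,298.94 | $574.73 | $1,724.21
4 | $1,724.21 | $431.05 | $1,293.16
5 | $1,293.16 | $323.29 | $969.87
6 | $969.87 | $253.00 | $716.87
7 | $716.87 | $253.00 | $463.87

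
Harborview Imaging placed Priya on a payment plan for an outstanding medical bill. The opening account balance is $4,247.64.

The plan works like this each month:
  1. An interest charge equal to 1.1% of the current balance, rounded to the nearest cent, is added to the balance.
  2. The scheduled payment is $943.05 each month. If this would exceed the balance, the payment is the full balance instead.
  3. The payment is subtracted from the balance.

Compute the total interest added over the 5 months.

Month 1: opening $4,247.64; interest $46.72 → $4,294.36; payment $943.05; balance $3,351.31
Month 2: opening $3,351.31; interest $36.86 → $3,388.17; payment $943.05; balance $2,445.12
Month 3: opening $2,445.12; interest $26.90 → $2,472.02; payment $943.05; balance $1,528.97
Month 4: opening $1,528.97; interest $16.82 → $1,545.79; payment $943.05; balance $602.74
Month 5: opening $602.74; interest $6.63 → $609.37; payment $609.37; balance $0.00
Total interest: $46.72 + $36.86 + $26.90 + $16.82 + $6.63 = $133.93

$133.93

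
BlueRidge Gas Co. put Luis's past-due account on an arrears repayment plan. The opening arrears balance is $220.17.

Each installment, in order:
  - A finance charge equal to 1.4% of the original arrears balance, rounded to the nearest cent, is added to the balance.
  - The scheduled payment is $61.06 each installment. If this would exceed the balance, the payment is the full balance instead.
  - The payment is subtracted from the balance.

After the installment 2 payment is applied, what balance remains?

$104.21

Installment 1: $220.17 +$3.08 interest = $223.25; pay $61.06 → $162.19
Installment 2: $162.19 +$3.08 interest = $165.27; pay $61.06 → $104.21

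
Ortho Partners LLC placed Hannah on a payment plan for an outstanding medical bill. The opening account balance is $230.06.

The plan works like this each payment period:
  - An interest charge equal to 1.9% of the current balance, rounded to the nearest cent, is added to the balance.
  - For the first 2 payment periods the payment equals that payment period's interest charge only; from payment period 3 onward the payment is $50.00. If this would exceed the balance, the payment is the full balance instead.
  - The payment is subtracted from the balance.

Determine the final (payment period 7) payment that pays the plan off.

$43.07

Payment period 1: opening $230.06; interest $4.37 → $234.43; payment $4.37; balance $230.06
Payment period 2: opening $230.06; interest $4.37 → $234.43; payment $4.37; balance $230.06
Payment period 3: opening $230.06; interest $4.37 → $234.43; payment $50.00; balance $184.43
Payment period 4: opening $184.43; interest $3.50 → $187.93; payment $50.00; balance $137.93
Payment period 5: opening $137.93; interest $2.62 → $140.55; payment $50.00; balance $90.55
Payment period 6: opening $90.55; interest $1.72 → $92.27; payment $50.00; balance $42.27
Payment period 7: opening $42.27; interest $0.80 → $43.07; payment $43.07; balance $0.00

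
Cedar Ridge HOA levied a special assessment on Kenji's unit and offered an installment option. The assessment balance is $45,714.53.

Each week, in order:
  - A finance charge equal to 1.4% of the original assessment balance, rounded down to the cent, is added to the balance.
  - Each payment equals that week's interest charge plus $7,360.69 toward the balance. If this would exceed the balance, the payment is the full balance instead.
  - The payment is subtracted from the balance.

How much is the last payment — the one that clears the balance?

Week 1: $45,714.53 +$640.00 interest = $46,354.53; pay $8,000.69 → $38,353.84
Week 2: $38,353.84 +$640.00 interest = $38,993.84; pay $8,000.69 → $30,993.15
Week 3: $30,993.15 +$640.00 interest = $31,633.15; pay $8,000.69 → $23,632.46
Week 4: $23,632.46 +$640.00 interest = $24,272.46; pay $8,000.69 → $16,271.77
Week 5: $16,271.77 +$640.00 interest = $16,911.77; pay $8,000.69 → $8,911.08
Week 6: $8,911.08 +$640.00 interest = $9,551.08; pay $8,000.69 → $1,550.39
Week 7: $1,550.39 +$640.00 interest = $2,190.39; pay $2,190.39 → $0.00

$2,190.39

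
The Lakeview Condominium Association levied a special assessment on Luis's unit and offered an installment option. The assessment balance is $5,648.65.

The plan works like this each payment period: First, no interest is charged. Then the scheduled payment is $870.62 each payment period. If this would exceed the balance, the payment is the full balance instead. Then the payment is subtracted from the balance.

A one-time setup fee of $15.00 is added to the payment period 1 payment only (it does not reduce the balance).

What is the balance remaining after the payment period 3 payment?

$3,036.79

# | Opening | Payment | Fee | End bal
1 | $5,648.65 | $870.62 | $15.00 | $4,778.03
2 | $4,778.03 | $870.62 | — | $3,907.41
3 | $3,907.41 | $870.62 | — | $3,036.79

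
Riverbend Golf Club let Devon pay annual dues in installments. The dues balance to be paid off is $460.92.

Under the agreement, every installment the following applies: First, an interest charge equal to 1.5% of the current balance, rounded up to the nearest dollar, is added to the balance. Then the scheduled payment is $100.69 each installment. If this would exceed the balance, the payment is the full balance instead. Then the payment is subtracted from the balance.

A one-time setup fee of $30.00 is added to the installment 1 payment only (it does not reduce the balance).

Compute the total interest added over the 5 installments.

# | Opening | Interest | Payment | Fee | End bal
1 | $460.92 | $7.00 | $100.69 | $30.00 | $367.23
2 | $367.23 | $6.00 | $100.69 | — | $272.54
3 | $272.54 | $5.00 | $100.69 | — | $176.85
4 | $176.85 | $3.00 | $100.69 | — | $79.16
5 | $79.16 | $2.00 | $81.16 | — | $0.00
Total interest: $7.00 + $6.00 + $5.00 + $3.00 + $2.00 = $23.00

$23.00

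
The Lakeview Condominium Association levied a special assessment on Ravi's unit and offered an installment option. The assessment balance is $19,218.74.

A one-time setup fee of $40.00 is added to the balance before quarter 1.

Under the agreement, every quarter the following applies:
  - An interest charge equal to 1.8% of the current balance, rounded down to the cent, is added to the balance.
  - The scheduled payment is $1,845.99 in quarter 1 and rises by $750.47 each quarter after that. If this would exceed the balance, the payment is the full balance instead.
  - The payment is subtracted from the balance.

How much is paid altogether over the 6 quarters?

Quarter 1: $19,258.74 +$346.65 interest = $19,605.39; pay $1,845.99 → $17,759.40
Quarter 2: $17,759.40 +$319.66 interest = $18,079.06; pay $2,596.46 → $15,482.60
Quarter 3: $15,482.60 +$278.68 interest = $15,761.28; pay $3,346.93 → $12,414.35
Quarter 4: $12,414.35 +$223.45 interest = $12,637.80; pay $4,097.40 → $8,540.40
Quarter 5: $8,540.40 +$153.72 interest = $8,694.12; pay $4,847.87 → $3,846.25
Quarter 6: $3,846.25 +$69.23 interest = $3,915.48; pay $3,915.48 → $0.00
Total paid: $20,650.13

$20,650.13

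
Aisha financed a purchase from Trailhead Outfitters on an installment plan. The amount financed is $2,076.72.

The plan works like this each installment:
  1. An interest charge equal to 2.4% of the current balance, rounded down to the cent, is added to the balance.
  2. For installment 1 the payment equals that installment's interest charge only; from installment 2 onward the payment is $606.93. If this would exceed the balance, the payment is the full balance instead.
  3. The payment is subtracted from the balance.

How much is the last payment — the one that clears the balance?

Installment 1: $2,076.72 +$49.84 interest = $2,126.56; pay $49.84 → $2,076.72
Installment 2: $2,076.72 +$49.84 interest = $2,126.56; pay $606.93 → $1,519.63
Installment 3: $1,519.63 +$36.47 interest = $1,556.10; pay $606.93 → $949.17
Installment 4: $949.17 +$22.78 interest = $971.95; pay $606.93 → $365.02
Installment 5: $365.02 +$8.76 interest = $373.78; pay $373.78 → $0.00

$373.78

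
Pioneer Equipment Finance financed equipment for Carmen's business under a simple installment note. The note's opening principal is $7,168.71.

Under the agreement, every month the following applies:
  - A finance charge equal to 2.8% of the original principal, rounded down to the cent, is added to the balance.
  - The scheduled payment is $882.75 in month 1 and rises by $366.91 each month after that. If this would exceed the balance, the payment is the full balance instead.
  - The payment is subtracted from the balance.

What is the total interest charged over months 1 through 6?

$1,204.32

Month 1: opening $7,168.71; interest $200.72 → $7,369.43; payment $882.75; balance $6,486.68
Month 2: opening $6,486.68; interest $200.72 → $6,687.40; payment $1,249.66; balance $5,437.74
Month 3: opening $5,437.74; interest $200.72 → $5,638.46; payment $1,616.57; balance $4,021.89
Month 4: opening $4,021.89; interest $200.72 → $4,222.61; payment $1,983.48; balance $2,239.13
Month 5: opening $2,239.13; interest $200.72 → $2,439.85; payment $2,350.39; balance $89.46
Month 6: opening $89.46; interest $200.72 → $290.18; payment $290.18; balance $0.00
Total interest: $200.72 + $200.72 + $200.72 + $200.72 + $200.72 + $200.72 = $1,204.32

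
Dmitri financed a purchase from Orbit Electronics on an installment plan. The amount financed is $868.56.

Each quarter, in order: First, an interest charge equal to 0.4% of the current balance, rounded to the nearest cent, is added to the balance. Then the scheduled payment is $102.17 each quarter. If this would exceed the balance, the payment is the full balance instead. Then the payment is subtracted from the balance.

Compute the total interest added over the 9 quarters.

$16.92

Quarter 1: $868.56 +$3.47 interest = $872.03; pay $102.17 → $769.86
Quarter 2: $769.86 +$3.08 interest = $772.94; pay $102.17 → $670.77
Quarter 3: $670.77 +$2.68 interest = $673.45; pay $102.17 → $571.28
Quarter 4: $571.28 +$2.29 interest = $573.57; pay $102.17 → $471.40
Quarter 5: $471.40 +$1.89 interest = $473.29; pay $102.17 → $371.12
Quarter 6: $371.12 +$1.48 interest = $372.60; pay $102.17 → $270.43
Quarter 7: $270.43 +$1.08 interest = $271.51; pay $102.17 → $169.34
Quarter 8: $169.34 +$0.68 interest = $170.02; pay $102.17 → $67.85
Quarter 9: $67.85 +$0.27 interest = $68.12; pay $68.12 → $0.00
Total interest: $3.47 + $3.08 + $2.68 + $2.29 + $1.89 + $1.48 + $1.08 + $0.68 + $0.27 = $16.92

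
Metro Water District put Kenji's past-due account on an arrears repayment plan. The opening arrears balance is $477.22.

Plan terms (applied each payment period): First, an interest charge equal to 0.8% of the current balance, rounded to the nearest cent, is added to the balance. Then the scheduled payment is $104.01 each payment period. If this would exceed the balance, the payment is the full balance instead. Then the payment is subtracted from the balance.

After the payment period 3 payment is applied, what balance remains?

Payment period 1: opening $477.22; interest $3.82 → $481.04; payment $104.01; balance $377.03
Payment period 2: opening $377.03; interest $3.02 → $380.05; payment $104.01; balance $276.04
Payment period 3: opening $276.04; interest $2.21 → $278.25; payment $104.01; balance $174.24

$174.24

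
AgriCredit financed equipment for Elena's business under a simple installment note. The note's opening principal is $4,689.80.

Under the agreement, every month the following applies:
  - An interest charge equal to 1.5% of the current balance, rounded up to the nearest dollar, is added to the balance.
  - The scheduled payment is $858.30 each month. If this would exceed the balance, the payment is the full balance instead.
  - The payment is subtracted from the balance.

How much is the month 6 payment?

$643.30

Month 1: $4,689.80 +$71.00 interest = $4,760.80; pay $858.30 → $3,902.50
Month 2: $3,902.50 +$59.00 interest = $3,961.50; pay $858.30 → $3,103.20
Month 3: $3,103.20 +$47.00 interest = $3,150.20; pay $858.30 → $2,291.90
Month 4: $2,291.90 +$35.00 interest = $2,326.90; pay $858.30 → $1,468.60
Month 5: $1,468.60 +$23.00 interest = $1,491.60; pay $858.30 → $633.30
Month 6: $633.30 +$10.00 interest = $643.30; pay $643.30 → $0.00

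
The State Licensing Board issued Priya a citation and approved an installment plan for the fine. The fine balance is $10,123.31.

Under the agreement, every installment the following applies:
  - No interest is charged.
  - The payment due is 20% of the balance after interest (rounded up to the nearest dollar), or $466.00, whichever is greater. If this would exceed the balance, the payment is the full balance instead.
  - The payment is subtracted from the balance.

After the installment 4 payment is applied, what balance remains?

$4,145.31

# | Opening | Payment | End bal
1 | $10,123.31 | $2,025.00 | $8,098.31
2 | $8,098.31 | $1,620.00 | $6,478.31
3 | $6,478.31 | $1,296.00 | $5,182.31
4 | $5,182.31 | $1,037.00 | $4,145.31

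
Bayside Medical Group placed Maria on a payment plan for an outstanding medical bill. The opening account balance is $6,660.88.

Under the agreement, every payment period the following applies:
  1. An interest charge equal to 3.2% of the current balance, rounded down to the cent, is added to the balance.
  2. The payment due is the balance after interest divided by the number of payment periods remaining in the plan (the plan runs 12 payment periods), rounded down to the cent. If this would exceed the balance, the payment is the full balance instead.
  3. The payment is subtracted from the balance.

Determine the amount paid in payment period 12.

$810.03

Payment period 1: $6,660.88 +$213.14 interest = $6,874.02; pay $572.83 → $6,301.19
Payment period 2: $6,301.19 +$201.63 interest = $6,502.82; pay $591.16 → $5,911.66
Payment period 3: $5,911.66 +$189.17 interest = $6,100.83; pay $610.08 → $5,490.75
Payment period 4: $5,490.75 +$175.70 interest = $5,666.45; pay $629.60 → $5,036.85
Payment period 5: $5,036.85 +$161.17 interest = $5,198.02; pay $649.75 → $4,548.27
Payment period 6: $4,548.27 +$145.54 interest = $4,693.81; pay $670.54 → $4,023.27
Payment period 7: $4,023.27 +$128.74 interest = $4,152.01; pay $692.00 → $3,460.01
Payment period 8: $3,460.01 +$110.72 interest = $3,570.73; pay $714.14 → $2,856.59
Payment period 9: $2,856.59 +$91.41 interest = $2,948.00; pay $737.00 → $2,211.00
Payment period 10: $2,211.00 +$70.75 interest = $2,281.75; pay $760.58 → $1,521.17
Payment period 11: $1,521.17 +$48.67 interest = $1,569.84; pay $784.92 → $784.92
Payment period 12: $784.92 +$25.11 interest = $810.03; pay $810.03 → $0.00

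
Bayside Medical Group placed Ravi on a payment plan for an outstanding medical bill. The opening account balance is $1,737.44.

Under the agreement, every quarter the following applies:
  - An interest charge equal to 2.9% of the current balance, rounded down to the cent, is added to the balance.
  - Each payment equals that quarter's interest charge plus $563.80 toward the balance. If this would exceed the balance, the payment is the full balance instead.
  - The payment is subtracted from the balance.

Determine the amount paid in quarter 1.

$614.18

# | Opening | Interest | Payment | End bal
1 | $1,737.44 | $50.38 | $614.18 | $1,173.64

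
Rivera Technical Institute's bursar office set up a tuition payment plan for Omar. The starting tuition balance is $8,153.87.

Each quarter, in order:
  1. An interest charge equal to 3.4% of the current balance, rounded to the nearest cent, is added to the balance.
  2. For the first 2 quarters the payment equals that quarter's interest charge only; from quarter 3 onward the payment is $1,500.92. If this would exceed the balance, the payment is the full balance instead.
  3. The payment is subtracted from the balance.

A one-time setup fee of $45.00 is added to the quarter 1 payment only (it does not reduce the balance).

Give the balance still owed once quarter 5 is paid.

$4,356.58

Quarter 1: opening $8,153.87; interest $277.23 → $8,431.10; payment $277.23 (+ $45.00 fee); balance $8,153.87
Quarter 2: opening $8,153.87; interest $277.23 → $8,431.10; payment $277.23; balance $8,153.87
Quarter 3: opening $8,153.87; interest $277.23 → $8,431.10; payment $1,500.92; balance $6,930.18
Quarter 4: opening $6,930.18; interest $235.63 → $7,165.81; payment $1,500.92; balance $5,664.89
Quarter 5: opening $5,664.89; interest $192.61 → $5,857.50; payment $1,500.92; balance $4,356.58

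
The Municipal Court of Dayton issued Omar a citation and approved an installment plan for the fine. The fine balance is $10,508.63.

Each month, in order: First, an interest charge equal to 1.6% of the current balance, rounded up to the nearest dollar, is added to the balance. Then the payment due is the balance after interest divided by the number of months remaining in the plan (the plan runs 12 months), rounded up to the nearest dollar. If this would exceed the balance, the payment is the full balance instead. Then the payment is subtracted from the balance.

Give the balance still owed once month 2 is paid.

Month 1: $10,508.63 +$169.00 interest = $10,677.63; pay $890.00 → $9,787.63
Month 2: $9,787.63 +$157.00 interest = $9,944.63; pay $905.00 → $9,039.63

$9,039.63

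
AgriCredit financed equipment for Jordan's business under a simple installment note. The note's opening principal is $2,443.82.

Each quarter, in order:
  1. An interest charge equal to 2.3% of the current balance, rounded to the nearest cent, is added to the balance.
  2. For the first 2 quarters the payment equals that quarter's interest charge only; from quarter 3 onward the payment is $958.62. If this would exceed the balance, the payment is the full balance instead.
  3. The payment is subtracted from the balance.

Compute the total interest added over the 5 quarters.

# | Opening | Interest | Payment | End bal
1 | $2,443.82 | $56.21 | $56.21 | $2,443.82
2 | $2,443.82 | $56.21 | $56.21 | $2,443.82
3 | $2,443.82 | $56.21 | $958.62 | $1,541.41
4 | $1,541.41 | $35.45 | $958.62 | $618.24
5 | $618.24 | $14.22 | $632.46 | $0.00
Total interest: $56.21 + $56.21 + $56.21 + $35.45 + $14.22 = $218.30

$218.30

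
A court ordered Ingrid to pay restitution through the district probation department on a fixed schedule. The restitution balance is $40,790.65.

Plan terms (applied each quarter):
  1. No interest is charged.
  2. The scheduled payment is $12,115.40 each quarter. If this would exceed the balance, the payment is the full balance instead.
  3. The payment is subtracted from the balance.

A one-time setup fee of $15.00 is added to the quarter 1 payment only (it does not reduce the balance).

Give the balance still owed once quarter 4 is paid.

# | Opening | Payment | Fee | End bal
1 | $40,790.65 | $12,115.40 | $15.00 | $28,675.25
2 | $28,675.25 | $12,115.40 | — | $16,559.85
3 | $16,559.85 | $12,115.40 | — | $4,444.45
4 | $4,444.45 | $4,444.45 | — | $0.00

$0.00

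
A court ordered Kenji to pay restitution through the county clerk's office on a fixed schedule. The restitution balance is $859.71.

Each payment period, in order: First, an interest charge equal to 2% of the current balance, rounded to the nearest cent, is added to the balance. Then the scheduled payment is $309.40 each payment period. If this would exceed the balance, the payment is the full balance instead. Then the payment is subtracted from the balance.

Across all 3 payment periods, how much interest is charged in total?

$33.93

Payment period 1: opening $859.71; interest $17.19 → $876.90; payment $309.40; balance $567.50
Payment period 2: opening $567.50; interest $11.35 → $578.85; payment $309.40; balance $269.45
Payment period 3: opening $269.45; interest $5.39 → $274.84; payment $274.84; balance $0.00
Total interest: $17.19 + $11.35 + $5.39 = $33.93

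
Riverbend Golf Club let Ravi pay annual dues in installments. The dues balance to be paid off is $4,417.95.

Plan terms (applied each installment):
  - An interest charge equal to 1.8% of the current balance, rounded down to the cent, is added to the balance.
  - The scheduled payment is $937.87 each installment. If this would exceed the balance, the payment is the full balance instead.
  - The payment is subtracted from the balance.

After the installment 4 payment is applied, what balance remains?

$890.73

# | Opening | Interest | Payment | End bal
1 | $4,417.95 | $79.52 | $937.87 | $3,559.60
2 | $3,559.60 | $64.07 | $937.87 | $2,685.80
3 | $2,685.80 | $48.34 | $937.87 | $1,796.27
4 | $1,796.27 | $32.33 | $937.87 | $890.73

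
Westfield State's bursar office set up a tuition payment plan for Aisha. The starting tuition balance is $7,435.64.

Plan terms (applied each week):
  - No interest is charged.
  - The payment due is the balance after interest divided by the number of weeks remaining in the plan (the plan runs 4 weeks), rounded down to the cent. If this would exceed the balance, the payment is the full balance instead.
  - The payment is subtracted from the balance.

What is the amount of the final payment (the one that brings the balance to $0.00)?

$1,858.91

Week 1: opening $7,435.64; payment $1,858.91; balance $5,576.73
Week 2: opening $5,576.73; payment $1,858.91; balance $3,717.82
Week 3: opening $3,717.82; payment $1,858.91; balance $1,858.91
Week 4: opening $1,858.91; payment $1,858.91; balance $0.00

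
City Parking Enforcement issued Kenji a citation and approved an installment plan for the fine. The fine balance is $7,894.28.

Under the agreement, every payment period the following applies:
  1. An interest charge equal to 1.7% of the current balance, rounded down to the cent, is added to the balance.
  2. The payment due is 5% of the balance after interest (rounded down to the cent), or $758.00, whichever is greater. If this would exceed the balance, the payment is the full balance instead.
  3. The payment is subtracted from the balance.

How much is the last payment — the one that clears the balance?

Payment period 1: opening $7,894.28; interest $134.20 → $8,028.48; payment $758.00; balance $7,270.48
Payment period 2: opening $7,270.48; interest $123.59 → $7,394.07; payment $758.00; balance $6,636.07
Payment period 3: opening $6,636.07; interest $112.81 → $6,748.88; payment $758.00; balance $5,990.88
Payment period 4: opening $5,990.88; interest $101.84 → $6,092.72; payment $758.00; balance $5,334.72
Payment period 5: opening $5,334.72; interest $90.69 → $5,425.41; payment $758.00; balance $4,667.41
Payment period 6: opening $4,667.41; interest $79.34 → $4,746.75; payment $758.00; balance $3,988.75
Payment period 7: opening $3,988.75; interest $67.80 → $4,056.55; payment $758.00; balance $3,298.55
Payment period 8: opening $3,298.55; interest $56.07 → $3,354.62; payment $758.00; balance $2,596.62
Payment period 9: opening $2,596.62; interest $44.14 → $2,640.76; payment $758.00; balance $1,882.76
Payment period 10: opening $1,882.76; interest $32.00 → $1,914.76; payment $758.00; balance $1,156.76
Payment period 11: opening $1,156.76; interest $19.66 → $1,176.42; payment $758.00; balance $418.42
Payment period 12: opening $418.42; interest $7.11 → $425.53; payment $425.53; balance $0.00

$425.53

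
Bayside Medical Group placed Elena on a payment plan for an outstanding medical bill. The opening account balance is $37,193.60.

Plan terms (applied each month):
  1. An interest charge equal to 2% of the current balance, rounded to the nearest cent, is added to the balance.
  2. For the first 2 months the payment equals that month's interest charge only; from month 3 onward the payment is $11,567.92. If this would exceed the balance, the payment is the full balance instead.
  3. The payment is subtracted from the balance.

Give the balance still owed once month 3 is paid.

$26,369.55

Month 1: $37,193.60 +$743.87 interest = $37,937.47; pay $743.87 → $37,193.60
Month 2: $37,193.60 +$743.87 interest = $37,937.47; pay $743.87 → $37,193.60
Month 3: $37,193.60 +$743.87 interest = $37,937.47; pay $11,567.92 → $26,369.55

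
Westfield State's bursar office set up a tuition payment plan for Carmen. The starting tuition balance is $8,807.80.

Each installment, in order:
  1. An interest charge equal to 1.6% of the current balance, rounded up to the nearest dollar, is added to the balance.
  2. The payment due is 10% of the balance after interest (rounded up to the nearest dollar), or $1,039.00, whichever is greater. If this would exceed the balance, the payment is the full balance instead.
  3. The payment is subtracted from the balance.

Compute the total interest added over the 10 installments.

$740.00

# | Opening | Interest | Payment | End bal
1 | $8,807.80 | $141.00 | $1,039.00 | $7,909.80
2 | $7,909.80 | $127.00 | $1,039.00 | $6,997.80
3 | $6,997.80 | $112.00 | $1,039.00 | $6,070.80
4 | $6,070.80 | $98.00 | $1,039.00 | $5,129.80
5 | $5,129.80 | $83.00 | $1,039.00 | $4,173.80
6 | $4,173.80 | $67.00 | $1,039.00 | $3,201.80
7 | $3,201.80 | $52.00 | $1,039.00 | $2,214.80
8 | $2,214.80 | $36.00 | $1,039.00 | $1,211.80
9 | $1,211.80 | $20.00 | $1,039.00 | $192.80
10 | $192.80 | $4.00 | $196.80 | $0.00
Total interest: $141.00 + $127.00 + $112.00 + $98.00 + $83.00 + $67.00 + $52.00 + $36.00 + $20.00 + $4.00 = $740.00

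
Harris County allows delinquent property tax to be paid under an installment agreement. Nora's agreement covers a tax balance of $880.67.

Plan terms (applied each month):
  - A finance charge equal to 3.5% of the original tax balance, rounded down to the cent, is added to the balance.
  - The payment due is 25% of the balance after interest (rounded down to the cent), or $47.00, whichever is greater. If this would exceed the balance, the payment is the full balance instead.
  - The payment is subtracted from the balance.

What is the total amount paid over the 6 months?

Month 1: $880.67 +$30.82 interest = $911.49; pay $227.87 → $683.62
Month 2: $683.62 +$30.82 interest = $714.44; pay $178.61 → $535.83
Month 3: $535.83 +$30.82 interest = $566.65; pay $141.66 → $424.99
Month 4: $424.99 +$30.82 interest = $455.81; pay $113.95 → $341.86
Month 5: $341.86 +$30.82 interest = $372.68; pay $93.17 → $279.51
Month 6: $279.51 +$30.82 interest = $310.33; pay $77.58 → $232.75
Total paid: $832.84

$832.84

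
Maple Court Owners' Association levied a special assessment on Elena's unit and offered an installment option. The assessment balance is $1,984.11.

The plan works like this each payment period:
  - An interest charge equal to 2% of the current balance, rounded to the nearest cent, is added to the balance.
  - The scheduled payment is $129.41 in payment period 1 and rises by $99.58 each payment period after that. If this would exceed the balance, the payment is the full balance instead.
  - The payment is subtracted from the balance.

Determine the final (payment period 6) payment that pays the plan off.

$511.29

# | Opening | Interest | Payment | End bal
1 | $1,984.11 | $39.68 | $129.41 | $1,894.38
2 | $1,894.38 | $37.89 | $228.99 | $1,703.28
3 | $1,703.28 | $34.07 | $328.57 | $1,408.78
4 | $1,408.78 | $28.18 | $428.15 | $1,008.81
5 | $1,008.81 | $20.18 | $527.73 | $501.26
6 | $501.26 | $10.03 | $511.29 | $0.00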